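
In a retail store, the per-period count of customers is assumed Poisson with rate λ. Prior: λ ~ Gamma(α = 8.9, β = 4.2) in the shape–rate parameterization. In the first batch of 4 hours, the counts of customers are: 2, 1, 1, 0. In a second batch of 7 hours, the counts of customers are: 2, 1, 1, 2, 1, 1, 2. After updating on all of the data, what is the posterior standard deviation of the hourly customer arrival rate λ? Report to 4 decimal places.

With a Gamma(shape α, rate β) prior, the Poisson likelihood is conjugate: the posterior is Gamma(α + ΣXᵢ, β + n).
Batch 1: sum of counts S = 4 over n = 4 hours.
After batch 1: Gamma(α+S, β+n) = Gamma(8.9+4, 4.2+4) = Gamma(12.9, 8.2).
Batch 2: sum of counts S = 10 over n = 7 hours.
After batch 2: Gamma(α+S, β+n) = Gamma(12.9+10, 8.2+7) = Gamma(22.9, 15.2).
SD = √α/β = √22.9/15.2 = 0.3148.

0.3148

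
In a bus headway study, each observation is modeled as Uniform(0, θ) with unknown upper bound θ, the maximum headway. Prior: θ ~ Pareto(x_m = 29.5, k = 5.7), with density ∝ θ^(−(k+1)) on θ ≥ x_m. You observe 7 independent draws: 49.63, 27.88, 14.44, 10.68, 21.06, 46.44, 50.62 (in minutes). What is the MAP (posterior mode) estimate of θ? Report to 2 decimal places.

A Pareto(scale x_m, shape k) prior on the upper bound θ of Uniform(0, θ) is conjugate: posterior is Pareto(max(x_m, max xᵢ), k + n).
Sample maximum = 50.62; prior scale x_m = 29.5 → posterior scale = max = 50.62.
Posterior shape = 5.7 + 7 = 12.7.
The Pareto density is decreasing on [x_m, ∞), so the mode is x_m = 50.62.

50.62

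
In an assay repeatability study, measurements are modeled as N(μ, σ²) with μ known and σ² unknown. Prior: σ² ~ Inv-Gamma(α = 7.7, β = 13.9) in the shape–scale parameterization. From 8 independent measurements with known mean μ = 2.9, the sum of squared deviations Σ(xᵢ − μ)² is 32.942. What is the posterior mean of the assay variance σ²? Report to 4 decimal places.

2.8384

With known mean μ and an Inverse-Gamma(α, β) prior on σ², the Normal likelihood is conjugate: posterior is Inv-Gamma(α + n/2, β + Σ(xᵢ−μ)²/2).
Posterior: Inv-Gamma(7.7 + 8/2, 13.9 + 32.942/2) = Inv-Gamma(11.70, 30.3710).
E[σ²|data] = β/(α−1) = 30.3710/10.70 = 2.8384.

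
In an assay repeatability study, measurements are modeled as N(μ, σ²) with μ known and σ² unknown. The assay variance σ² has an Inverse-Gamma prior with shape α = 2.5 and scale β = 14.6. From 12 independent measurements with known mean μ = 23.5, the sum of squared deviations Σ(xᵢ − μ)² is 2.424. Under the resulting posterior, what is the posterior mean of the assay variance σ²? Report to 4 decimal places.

With known mean μ and an Inverse-Gamma(α, β) prior on σ², the Normal likelihood is conjugate: posterior is Inv-Gamma(α + n/2, β + Σ(xᵢ−μ)²/2).
Posterior: Inv-Gamma(2.5 + 12/2, 14.6 + 2.424/2) = Inv-Gamma(8.50, 15.8120).
E[σ²|data] = β/(α−1) = 15.8120/7.50 = 2.1083.

2.1083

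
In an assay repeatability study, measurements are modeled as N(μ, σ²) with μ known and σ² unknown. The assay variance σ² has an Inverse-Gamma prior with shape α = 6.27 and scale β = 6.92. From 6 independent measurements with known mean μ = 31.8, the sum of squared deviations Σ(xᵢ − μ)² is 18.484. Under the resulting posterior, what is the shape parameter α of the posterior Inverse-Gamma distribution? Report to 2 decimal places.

9.27

With known mean μ and an Inverse-Gamma(α, β) prior on σ², the Normal likelihood is conjugate: posterior is Inv-Gamma(α + n/2, β + Σ(xᵢ−μ)²/2).
Posterior: Inv-Gamma(6.27 + 6/2, 6.92 + 18.484/2) = Inv-Gamma(9.27, 16.1620).
Posterior α = 9.27.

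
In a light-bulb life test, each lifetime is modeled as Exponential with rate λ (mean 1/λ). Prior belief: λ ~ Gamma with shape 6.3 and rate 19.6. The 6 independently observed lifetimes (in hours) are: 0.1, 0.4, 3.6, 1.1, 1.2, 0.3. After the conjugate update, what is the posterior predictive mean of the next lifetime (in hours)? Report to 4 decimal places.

With a Gamma(shape α, rate β) prior on the exponential rate λ, the posterior after n observations with total T = Σxᵢ is Gamma(α+n, β+T).
Sum of observations T = 6.7 hours; n = 6.
Posterior: Gamma(6.3+6, 19.6+6.7) = Gamma(12.3, 26.3).
The predictive distribution for the next observation is Lomax; its mean is β/(α−1) = 26.3/11.3 = 2.3274.

2.3274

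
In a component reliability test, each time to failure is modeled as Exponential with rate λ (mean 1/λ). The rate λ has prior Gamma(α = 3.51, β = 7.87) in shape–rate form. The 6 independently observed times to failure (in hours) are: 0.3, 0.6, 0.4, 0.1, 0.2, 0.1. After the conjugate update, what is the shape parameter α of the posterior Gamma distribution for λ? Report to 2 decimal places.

9.51

With a Gamma(shape α, rate β) prior on the exponential rate λ, the posterior after n observations with total T = Σxᵢ is Gamma(α+n, β+T).
Sum of observations T = 1.7 hours; n = 6.
Posterior: Gamma(3.51+6, 7.87+1.7) = Gamma(9.51, 9.57).
Posterior α = 9.51.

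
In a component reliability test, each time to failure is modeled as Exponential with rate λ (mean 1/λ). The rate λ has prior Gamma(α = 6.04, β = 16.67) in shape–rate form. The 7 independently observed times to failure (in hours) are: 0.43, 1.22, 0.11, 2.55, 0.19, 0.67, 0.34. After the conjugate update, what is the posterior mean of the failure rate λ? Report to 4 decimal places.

0.5879

With a Gamma(shape α, rate β) prior on the exponential rate λ, the posterior after n observations with total T = Σxᵢ is Gamma(α+n, β+T).
Sum of observations T = 5.51 hours; n = 7.
Posterior: Gamma(6.04+7, 16.67+5.51) = Gamma(13.04, 22.18).
Posterior mean of λ = α/β = 13.04/22.18 = 0.5879.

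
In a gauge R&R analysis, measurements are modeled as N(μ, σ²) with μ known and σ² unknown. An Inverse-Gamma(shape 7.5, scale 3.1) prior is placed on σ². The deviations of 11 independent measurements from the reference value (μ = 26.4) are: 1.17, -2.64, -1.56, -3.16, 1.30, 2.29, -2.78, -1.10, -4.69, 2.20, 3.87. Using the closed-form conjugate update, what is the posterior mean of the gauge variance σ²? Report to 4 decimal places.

3.5268

With known mean μ and an Inverse-Gamma(α, β) prior on σ², the Normal likelihood is conjugate: posterior is Inv-Gamma(α + n/2, β + Σ(xᵢ−μ)²/2).
Σ(xᵢ−μ)² = (1.17)² + (-2.64)² + (-1.56)² + (-3.16)² + (1.30)² + (2.29)² + (-2.78)² + (-1.10)² + (-4.69)² + (2.20)² + (3.87)² = 78.4432.
Posterior: Inv-Gamma(7.5 + 11/2, 3.1 + 78.4432/2) = Inv-Gamma(13.00, 42.32160).
E[σ²|data] = β/(α−1) = 42.32160/12.00 = 3.5268.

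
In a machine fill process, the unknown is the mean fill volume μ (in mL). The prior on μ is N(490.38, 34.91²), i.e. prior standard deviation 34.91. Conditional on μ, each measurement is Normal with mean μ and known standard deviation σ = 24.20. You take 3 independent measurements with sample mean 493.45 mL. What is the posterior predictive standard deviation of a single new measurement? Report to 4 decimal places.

27.4573

For Normal data with known variance σ², a Normal(μ₀, σ₀²) prior on μ is conjugate. Posterior precision = 1/σ₀² + n/σ²; posterior mean is the precision-weighted average of μ₀ and x̄.
σ₀² = 34.91² = 1218.7081, σ² = 24.20² = 585.64; σ² + n·σ₀² = 585.64 + 3·1218.7081 = 4241.7643.
Posterior precision = 1/σ₀² + n/σ² = 1/1218.7081 + 3/585.64 = (σ² + n·σ₀²)/(σ₀²σ²) = 4241.7643/(1218.7081·585.64); posterior variance σₙ² = σ₀²σ²/(σ² + n·σ₀²) = 1218.7081·585.64/4241.7643 = 168.261167.
Predictive variance for one new observation = σₙ² + σ² = 1218.7081·585.64/4241.7643 + 585.64 = σ²·(σ₀² + 4241.7643)/4241.7643 = 585.64·5460.4724/4241.7643 = 753.901167; SD = √(585.64·5460.4724/4241.7643) = 27.4573.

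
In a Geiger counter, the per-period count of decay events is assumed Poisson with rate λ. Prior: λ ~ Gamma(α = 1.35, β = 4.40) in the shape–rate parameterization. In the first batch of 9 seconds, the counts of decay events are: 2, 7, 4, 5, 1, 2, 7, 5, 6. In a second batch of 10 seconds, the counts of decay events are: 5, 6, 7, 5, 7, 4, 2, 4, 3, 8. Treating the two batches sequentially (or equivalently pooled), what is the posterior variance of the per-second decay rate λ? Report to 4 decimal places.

0.1668

With a Gamma(shape α, rate β) prior, the Poisson likelihood is conjugate: the posterior is Gamma(α + ΣXᵢ, β + n).
Batch 1: sum of counts S = 39 over n = 9 seconds.
After batch 1: Gamma(α+S, β+n) = Gamma(1.35+39, 4.40+9) = Gamma(40.35, 13.40).
Batch 2: sum of counts S = 51 over n = 10 seconds.
After batch 2: Gamma(α+S, β+n) = Gamma(40.35+51, 13.40+10) = Gamma(91.35, 23.40).
Var = α/β² = 91.35/23.40² = 0.1668.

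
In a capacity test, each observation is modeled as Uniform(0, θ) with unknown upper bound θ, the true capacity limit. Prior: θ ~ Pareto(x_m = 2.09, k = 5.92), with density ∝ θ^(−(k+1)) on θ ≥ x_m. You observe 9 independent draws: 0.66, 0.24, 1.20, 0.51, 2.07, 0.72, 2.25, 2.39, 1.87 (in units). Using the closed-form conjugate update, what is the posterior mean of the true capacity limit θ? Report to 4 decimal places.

A Pareto(scale x_m, shape k) prior on the upper bound θ of Uniform(0, θ) is conjugate: posterior is Pareto(max(x_m, max xᵢ), k + n).
Sample maximum = 2.39; prior scale x_m = 2.09 → posterior scale = max = 2.39.
Posterior shape = 5.92 + 9 = 14.92.
E[θ|data] = k·x_m/(k−1) = 14.92·2.39/13.92 = 2.5617.

2.5617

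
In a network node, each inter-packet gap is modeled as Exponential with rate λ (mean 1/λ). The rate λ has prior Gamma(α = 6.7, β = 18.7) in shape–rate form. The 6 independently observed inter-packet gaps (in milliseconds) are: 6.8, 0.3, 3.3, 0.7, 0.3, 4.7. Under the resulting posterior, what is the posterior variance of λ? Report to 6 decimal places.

0.010487

With a Gamma(shape α, rate β) prior on the exponential rate λ, the posterior after n observations with total T = Σxᵢ is Gamma(α+n, β+T).
Sum of observations T = 16.1 milliseconds; n = 6.
Posterior: Gamma(6.7+6, 18.7+16.1) = Gamma(12.7, 34.8).
Var = α/β² = 0.010487.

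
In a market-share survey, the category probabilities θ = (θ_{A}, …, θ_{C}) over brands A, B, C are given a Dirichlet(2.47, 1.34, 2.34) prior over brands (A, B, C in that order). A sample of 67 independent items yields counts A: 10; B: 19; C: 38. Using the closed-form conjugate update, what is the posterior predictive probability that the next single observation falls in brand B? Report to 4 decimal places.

The Dirichlet prior is conjugate to the Multinomial likelihood: each posterior αⱼ = prior αⱼ + observed count nⱼ.
Posterior concentration: (12.47, 20.34, 40.34), total = 73.15.
P(next = B | data) = α_{B}/Σα = 0.2781.

0.2781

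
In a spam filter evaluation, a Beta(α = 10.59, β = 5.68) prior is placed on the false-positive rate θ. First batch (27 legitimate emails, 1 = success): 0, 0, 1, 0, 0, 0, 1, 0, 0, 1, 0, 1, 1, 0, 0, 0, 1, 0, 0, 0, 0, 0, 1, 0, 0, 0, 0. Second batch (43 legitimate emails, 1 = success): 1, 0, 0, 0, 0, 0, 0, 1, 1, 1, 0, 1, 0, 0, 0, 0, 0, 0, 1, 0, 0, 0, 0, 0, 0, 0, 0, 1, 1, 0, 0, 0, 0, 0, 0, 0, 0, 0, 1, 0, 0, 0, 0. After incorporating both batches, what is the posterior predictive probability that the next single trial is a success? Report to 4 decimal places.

0.3082

The Beta prior is conjugate to a Binomial/Bernoulli likelihood; the update adds successes to α and failures to β.
After batch 1: Beta(10.59+7, 5.68+20) = Beta(17.59, 25.68).
After batch 2: Beta(17.59+9, 25.68+34) = Beta(26.59, 59.68).
For a single future Bernoulli trial, P(success | data) = α/(α+β) = 0.3082.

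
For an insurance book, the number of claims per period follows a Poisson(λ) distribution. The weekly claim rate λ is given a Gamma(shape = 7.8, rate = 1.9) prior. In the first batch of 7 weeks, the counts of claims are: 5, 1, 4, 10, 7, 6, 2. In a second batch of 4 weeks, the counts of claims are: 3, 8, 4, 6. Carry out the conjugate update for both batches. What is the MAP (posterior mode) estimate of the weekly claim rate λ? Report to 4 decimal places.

4.8682

With a Gamma(shape α, rate β) prior, the Poisson likelihood is conjugate: the posterior is Gamma(α + ΣXᵢ, β + n).
Batch 1: sum of counts S = 35 over n = 7 weeks.
After batch 1: Gamma(α+S, β+n) = Gamma(7.8+35, 1.9+7) = Gamma(42.8, 8.9).
Batch 2: sum of counts S = 21 over n = 4 weeks.
After batch 2: Gamma(α+S, β+n) = Gamma(42.8+21, 8.9+4) = Gamma(63.8, 12.9).
Mode of Gamma(α,β) for α≥1 is (α−1)/β = 62.8/12.9 = 4.8682.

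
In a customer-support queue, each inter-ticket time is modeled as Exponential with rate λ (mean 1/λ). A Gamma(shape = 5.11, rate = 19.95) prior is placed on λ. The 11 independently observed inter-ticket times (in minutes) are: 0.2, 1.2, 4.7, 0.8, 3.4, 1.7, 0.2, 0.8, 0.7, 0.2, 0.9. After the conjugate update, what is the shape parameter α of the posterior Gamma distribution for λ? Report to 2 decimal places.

With a Gamma(shape α, rate β) prior on the exponential rate λ, the posterior after n observations with total T = Σxᵢ is Gamma(α+n, β+T).
Sum of observations T = 14.8 minutes; n = 11.
Posterior: Gamma(5.11+11, 19.95+14.8) = Gamma(16.11, 34.75).
Posterior α = 16.11.

16.11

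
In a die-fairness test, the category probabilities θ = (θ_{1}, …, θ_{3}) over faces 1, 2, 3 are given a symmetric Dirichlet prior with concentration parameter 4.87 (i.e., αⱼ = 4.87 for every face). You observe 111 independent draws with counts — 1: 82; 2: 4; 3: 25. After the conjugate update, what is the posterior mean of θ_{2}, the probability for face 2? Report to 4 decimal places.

The Dirichlet prior is conjugate to the Multinomial likelihood: each posterior αⱼ = prior αⱼ + observed count nⱼ.
Posterior concentration: (86.87, 8.87, 29.87), total = 125.61.
E[θ_{2}|data] = α_{2}/Σα = 8.87/125.61 = 0.0706.

0.0706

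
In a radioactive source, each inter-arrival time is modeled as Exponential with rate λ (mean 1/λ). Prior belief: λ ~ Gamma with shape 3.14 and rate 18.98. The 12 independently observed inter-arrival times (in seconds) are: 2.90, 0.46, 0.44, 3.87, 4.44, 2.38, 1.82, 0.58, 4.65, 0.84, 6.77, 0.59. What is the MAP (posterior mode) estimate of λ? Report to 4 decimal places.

0.2902

With a Gamma(shape α, rate β) prior on the exponential rate λ, the posterior after n observations with total T = Σxᵢ is Gamma(α+n, β+T).
Sum of observations T = 29.74 seconds; n = 12.
Posterior: Gamma(3.14+12, 18.98+29.74) = Gamma(15.14, 48.72).
Mode = (α−1)/β = 0.2902.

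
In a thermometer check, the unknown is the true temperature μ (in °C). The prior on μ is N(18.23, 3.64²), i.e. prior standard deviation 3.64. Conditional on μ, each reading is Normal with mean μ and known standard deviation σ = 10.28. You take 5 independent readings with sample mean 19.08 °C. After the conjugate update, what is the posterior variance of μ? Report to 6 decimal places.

For Normal data with known variance σ², a Normal(μ₀, σ₀²) prior on μ is conjugate. Posterior precision = 1/σ₀² + n/σ²; posterior mean is the precision-weighted average of μ₀ and x̄.
σ₀² = 3.64² = 13.2496, σ² = 10.28² = 105.6784; σ² + n·σ₀² = 105.6784 + 5·13.2496 = 171.9264.
Posterior precision = 1/σ₀² + n/σ² = 1/13.2496 + 5/105.6784 = (σ² + n·σ₀²)/(σ₀²σ²) = 171.9264/(13.2496·105.6784); posterior variance σₙ² = σ₀²σ²/(σ² + n·σ₀²) = 13.2496·105.6784/171.9264 = 8.144162.

8.144162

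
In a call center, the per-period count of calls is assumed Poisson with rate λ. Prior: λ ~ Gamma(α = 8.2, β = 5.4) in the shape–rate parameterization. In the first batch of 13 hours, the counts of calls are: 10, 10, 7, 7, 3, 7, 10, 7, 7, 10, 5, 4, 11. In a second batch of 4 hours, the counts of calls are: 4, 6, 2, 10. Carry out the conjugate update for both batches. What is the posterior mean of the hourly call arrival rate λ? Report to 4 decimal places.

With a Gamma(shape α, rate β) prior, the Poisson likelihood is conjugate: the posterior is Gamma(α + ΣXᵢ, β + n).
Batch 1: sum of counts S = 98 over n = 13 hours.
After batch 1: Gamma(α+S, β+n) = Gamma(8.2+98, 5.4+13) = Gamma(106.2, 18.4).
Batch 2: sum of counts S = 22 over n = 4 hours.
After batch 2: Gamma(α+S, β+n) = Gamma(106.2+22, 18.4+4) = Gamma(128.2, 22.4).
Posterior mean = α/β = 128.2/22.4 = 5.7232.

5.7232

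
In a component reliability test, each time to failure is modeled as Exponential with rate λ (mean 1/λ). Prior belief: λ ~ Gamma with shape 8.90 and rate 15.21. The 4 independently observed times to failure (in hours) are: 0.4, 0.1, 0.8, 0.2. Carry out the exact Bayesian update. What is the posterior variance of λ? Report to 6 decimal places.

0.046199

With a Gamma(shape α, rate β) prior on the exponential rate λ, the posterior after n observations with total T = Σxᵢ is Gamma(α+n, β+T).
Sum of observations T = 1.5 hours; n = 4.
Posterior: Gamma(8.90+4, 15.21+1.5) = Gamma(12.90, 16.71).
Var = α/β² = 0.046199.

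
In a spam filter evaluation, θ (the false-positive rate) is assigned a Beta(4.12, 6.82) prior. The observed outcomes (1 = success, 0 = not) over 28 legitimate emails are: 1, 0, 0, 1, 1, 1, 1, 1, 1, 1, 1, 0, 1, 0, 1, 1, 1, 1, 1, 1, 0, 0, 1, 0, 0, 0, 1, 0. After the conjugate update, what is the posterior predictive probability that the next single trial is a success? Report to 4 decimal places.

0.5681

The Beta prior is conjugate to a Binomial/Bernoulli likelihood; the update adds successes to α and failures to β.
Posterior: Beta(α+k, β+n−k) = Beta(4.12+18, 6.82+10) = Beta(22.12, 16.82).
For a single future Bernoulli trial, P(success | data) = α/(α+β) = 0.5681.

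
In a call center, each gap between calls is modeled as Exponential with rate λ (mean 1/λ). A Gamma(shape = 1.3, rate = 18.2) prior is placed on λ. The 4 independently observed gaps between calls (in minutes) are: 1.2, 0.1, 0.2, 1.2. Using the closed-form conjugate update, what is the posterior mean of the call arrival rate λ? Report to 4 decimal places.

With a Gamma(shape α, rate β) prior on the exponential rate λ, the posterior after n observations with total T = Σxᵢ is Gamma(α+n, β+T).
Sum of observations T = 2.7 minutes; n = 4.
Posterior: Gamma(1.3+4, 18.2+2.7) = Gamma(5.3, 20.9).
Posterior mean of λ = α/β = 5.3/20.9 = 0.2536.

0.2536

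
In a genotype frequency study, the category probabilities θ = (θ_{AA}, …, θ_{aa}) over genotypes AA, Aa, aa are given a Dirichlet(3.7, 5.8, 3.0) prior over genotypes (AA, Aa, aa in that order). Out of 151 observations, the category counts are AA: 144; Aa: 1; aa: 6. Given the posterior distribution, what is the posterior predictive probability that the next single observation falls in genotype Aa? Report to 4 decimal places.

The Dirichlet prior is conjugate to the Multinomial likelihood: each posterior αⱼ = prior αⱼ + observed count nⱼ.
Posterior concentration: (147.7, 6.8, 9.0), total = 163.5.
P(next = Aa | data) = α_{Aa}/Σα = 0.0416.

0.0416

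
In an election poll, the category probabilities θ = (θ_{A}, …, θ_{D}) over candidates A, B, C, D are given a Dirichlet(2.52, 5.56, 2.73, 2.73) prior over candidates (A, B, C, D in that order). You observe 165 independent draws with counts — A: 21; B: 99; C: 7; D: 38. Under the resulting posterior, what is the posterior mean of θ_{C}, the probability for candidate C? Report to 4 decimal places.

The Dirichlet prior is conjugate to the Multinomial likelihood: each posterior αⱼ = prior αⱼ + observed count nⱼ.
Posterior concentration: (23.52, 104.56, 9.73, 40.73), total = 178.54.
E[θ_{C}|data] = α_{C}/Σα = 9.73/178.54 = 0.0545.

0.0545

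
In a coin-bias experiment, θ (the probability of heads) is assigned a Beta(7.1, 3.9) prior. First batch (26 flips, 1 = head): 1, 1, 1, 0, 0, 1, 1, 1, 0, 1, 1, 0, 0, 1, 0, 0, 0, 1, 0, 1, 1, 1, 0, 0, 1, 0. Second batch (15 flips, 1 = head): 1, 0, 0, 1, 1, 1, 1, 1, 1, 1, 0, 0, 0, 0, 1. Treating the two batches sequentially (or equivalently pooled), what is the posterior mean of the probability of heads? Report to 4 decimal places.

The Beta prior is conjugate to a Binomial/Bernoulli likelihood; the update adds successes to α and failures to β.
After batch 1: Beta(7.1+14, 3.9+12) = Beta(21.1, 15.9).
After batch 2: Beta(21.1+9, 15.9+6) = Beta(30.1, 21.9).
Posterior mean = α/(α+β) = 30.1/52.0 = 0.5788.

0.5788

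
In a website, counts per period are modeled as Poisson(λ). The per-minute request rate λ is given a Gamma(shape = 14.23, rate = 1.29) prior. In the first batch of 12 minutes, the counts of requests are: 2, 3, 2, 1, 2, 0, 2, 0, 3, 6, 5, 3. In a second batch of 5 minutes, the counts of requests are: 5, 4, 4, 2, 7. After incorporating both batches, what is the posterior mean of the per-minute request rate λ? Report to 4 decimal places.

3.5664

With a Gamma(shape α, rate β) prior, the Poisson likelihood is conjugate: the posterior is Gamma(α + ΣXᵢ, β + n).
Batch 1: sum of counts S = 29 over n = 12 minutes.
After batch 1: Gamma(α+S, β+n) = Gamma(14.23+29, 1.29+12) = Gamma(43.23, 13.29).
Batch 2: sum of counts S = 22 over n = 5 minutes.
After batch 2: Gamma(α+S, β+n) = Gamma(43.23+22, 13.29+5) = Gamma(65.23, 18.29).
Posterior mean = α/β = 65.23/18.29 = 3.5664.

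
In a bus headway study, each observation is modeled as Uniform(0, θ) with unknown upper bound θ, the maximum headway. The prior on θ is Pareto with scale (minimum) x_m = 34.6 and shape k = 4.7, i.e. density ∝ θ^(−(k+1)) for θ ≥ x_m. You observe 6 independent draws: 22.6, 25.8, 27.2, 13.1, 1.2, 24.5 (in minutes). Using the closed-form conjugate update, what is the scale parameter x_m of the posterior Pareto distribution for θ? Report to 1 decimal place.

A Pareto(scale x_m, shape k) prior on the upper bound θ of Uniform(0, θ) is conjugate: posterior is Pareto(max(x_m, max xᵢ), k + n).
Sample maximum = 27.2; prior scale x_m = 34.6 → posterior scale = max = 34.6.
Posterior shape = 4.7 + 6 = 10.7.
Posterior scale x_m = 34.6.

34.6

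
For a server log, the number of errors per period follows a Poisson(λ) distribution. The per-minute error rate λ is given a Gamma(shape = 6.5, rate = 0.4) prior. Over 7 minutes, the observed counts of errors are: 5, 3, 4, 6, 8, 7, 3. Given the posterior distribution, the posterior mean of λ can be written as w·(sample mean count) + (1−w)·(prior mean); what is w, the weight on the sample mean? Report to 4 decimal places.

0.9459

With a Gamma(shape α, rate β) prior, the Poisson likelihood is conjugate: the posterior is Gamma(α + ΣXᵢ, β + n).
Posterior mean = (α₀+S)/(β₀+n) = [n/(β₀+n)]·(S/n) + [β₀/(β₀+n)]·(α₀/β₀), so only n and β₀ enter the weight.
Weight on data w = n/(β₀+n) = 7/(0.4+7) = 7/7.4 = 0.9459.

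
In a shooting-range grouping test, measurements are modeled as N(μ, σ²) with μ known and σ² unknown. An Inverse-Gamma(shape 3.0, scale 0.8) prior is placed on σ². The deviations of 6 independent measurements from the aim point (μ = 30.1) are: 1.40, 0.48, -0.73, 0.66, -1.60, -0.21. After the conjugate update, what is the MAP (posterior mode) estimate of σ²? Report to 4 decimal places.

0.5259

With known mean μ and an Inverse-Gamma(α, β) prior on σ², the Normal likelihood is conjugate: posterior is Inv-Gamma(α + n/2, β + Σ(xᵢ−μ)²/2).
Σ(xᵢ−μ)² = (1.40)² + (0.48)² + (-0.73)² + (0.66)² + (-1.60)² + (-0.21)² = 5.7630.
Posterior: Inv-Gamma(3.0 + 6/2, 0.8 + 5.7630/2) = Inv-Gamma(6.00, 3.68150).
Mode = β/(α+1) = 3.68150/7.00 = 0.5259.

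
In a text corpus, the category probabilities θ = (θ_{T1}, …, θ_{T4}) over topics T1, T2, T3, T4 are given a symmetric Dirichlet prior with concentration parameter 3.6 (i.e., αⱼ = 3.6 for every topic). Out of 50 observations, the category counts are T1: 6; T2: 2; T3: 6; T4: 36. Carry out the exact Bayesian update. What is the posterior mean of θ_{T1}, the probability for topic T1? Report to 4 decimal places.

The Dirichlet prior is conjugate to the Multinomial likelihood: each posterior αⱼ = prior αⱼ + observed count nⱼ.
Posterior concentration: (9.6, 5.6, 9.6, 39.6), total = 64.4.
E[θ_{T1}|data] = α_{T1}/Σα = 9.6/64.4 = 0.1491.

0.1491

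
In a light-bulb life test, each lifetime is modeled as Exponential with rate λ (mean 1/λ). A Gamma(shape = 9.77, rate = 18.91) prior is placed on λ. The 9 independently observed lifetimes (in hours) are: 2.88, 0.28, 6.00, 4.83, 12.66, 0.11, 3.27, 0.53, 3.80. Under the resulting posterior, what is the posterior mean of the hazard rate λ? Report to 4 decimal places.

With a Gamma(shape α, rate β) prior on the exponential rate λ, the posterior after n observations with total T = Σxᵢ is Gamma(α+n, β+T).
Sum of observations T = 34.36 hours; n = 9.
Posterior: Gamma(9.77+9, 18.91+34.36) = Gamma(18.77, 53.27).
Posterior mean of λ = α/β = 18.77/53.27 = 0.3524.

0.3524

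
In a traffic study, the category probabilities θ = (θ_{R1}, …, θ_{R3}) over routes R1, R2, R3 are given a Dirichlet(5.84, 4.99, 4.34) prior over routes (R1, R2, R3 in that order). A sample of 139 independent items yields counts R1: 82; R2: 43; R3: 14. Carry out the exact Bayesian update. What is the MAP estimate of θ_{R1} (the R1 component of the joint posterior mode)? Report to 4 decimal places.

The Dirichlet prior is conjugate to the Multinomial likelihood: each posterior αⱼ = prior αⱼ + observed count nⱼ.
Posterior concentration: (87.84, 47.99, 18.34), total = 154.17.
Joint mode component: (α_{R1}−1)/(Σα−K) = 86.84/151.17 = 0.5745.

0.5745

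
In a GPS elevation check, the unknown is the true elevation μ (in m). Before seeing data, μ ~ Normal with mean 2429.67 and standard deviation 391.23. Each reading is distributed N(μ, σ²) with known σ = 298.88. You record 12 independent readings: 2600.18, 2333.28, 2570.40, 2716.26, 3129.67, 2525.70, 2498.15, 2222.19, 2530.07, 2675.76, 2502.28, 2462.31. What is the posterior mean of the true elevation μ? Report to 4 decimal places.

For Normal data with known variance σ², a Normal(μ₀, σ₀²) prior on μ is conjugate. Posterior precision = 1/σ₀² + n/σ²; posterior mean is the precision-weighted average of μ₀ and x̄.
Σxᵢ = 2600.18 + 2333.28 + 2570.40 + 2716.26 + 3129.67 + 2525.70 + 2498.15 + 2222.19 + 2530.07 + 2675.76 + 2502.28 + 2462.31 = 30766.25, so n·x̄ = 30766.25.
σ₀² = 391.23² = 153060.9129, σ² = 298.88² = 89329.2544; σ² + n·σ₀² = 89329.2544 + 12·153060.9129 = 1926060.2092.
Posterior mean = (μ₀/σ₀² + n·x̄/σ²)/(1/σ₀² + n/σ²) = (σ²·μ₀ + σ₀²·n·x̄)/(σ² + n·σ₀²) = (89329.2544·2429.67 + 153060.9129·30766.25)/1926060.2092 = 4926150921.047673/1926060.2092 = 2557.6308.

2557.6308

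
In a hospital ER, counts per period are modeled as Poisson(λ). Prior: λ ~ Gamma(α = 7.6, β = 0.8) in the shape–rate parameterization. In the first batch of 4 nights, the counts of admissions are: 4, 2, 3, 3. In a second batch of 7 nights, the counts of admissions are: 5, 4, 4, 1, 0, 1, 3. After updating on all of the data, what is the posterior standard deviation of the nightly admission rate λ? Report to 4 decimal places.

0.5197

With a Gamma(shape α, rate β) prior, the Poisson likelihood is conjugate: the posterior is Gamma(α + ΣXᵢ, β + n).
Batch 1: sum of counts S = 12 over n = 4 nights.
After batch 1: Gamma(α+S, β+n) = Gamma(7.6+12, 0.8+4) = Gamma(19.6, 4.8).
Batch 2: sum of counts S = 18 over n = 7 nights.
After batch 2: Gamma(α+S, β+n) = Gamma(19.6+18, 4.8+7) = Gamma(37.6, 11.8).
SD = √α/β = √37.6/11.8 = 0.5197.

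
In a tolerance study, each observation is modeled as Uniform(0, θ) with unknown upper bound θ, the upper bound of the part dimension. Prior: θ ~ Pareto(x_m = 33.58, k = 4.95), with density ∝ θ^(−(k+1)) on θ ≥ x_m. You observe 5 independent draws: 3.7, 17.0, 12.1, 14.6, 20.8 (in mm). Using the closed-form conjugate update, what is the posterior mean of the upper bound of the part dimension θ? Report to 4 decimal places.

37.3320

A Pareto(scale x_m, shape k) prior on the upper bound θ of Uniform(0, θ) is conjugate: posterior is Pareto(max(x_m, max xᵢ), k + n).
Sample maximum = 20.8; prior scale x_m = 33.58 → posterior scale = max = 33.58.
Posterior shape = 4.95 + 5 = 9.95.
E[θ|data] = k·x_m/(k−1) = 9.95·33.58/8.95 = 37.3320.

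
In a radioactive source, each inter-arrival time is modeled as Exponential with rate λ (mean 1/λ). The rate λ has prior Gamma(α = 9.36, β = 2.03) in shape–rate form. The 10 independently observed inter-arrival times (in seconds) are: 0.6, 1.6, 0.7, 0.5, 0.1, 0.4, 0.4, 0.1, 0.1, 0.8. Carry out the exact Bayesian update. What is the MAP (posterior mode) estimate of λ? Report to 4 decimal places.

2.5048

With a Gamma(shape α, rate β) prior on the exponential rate λ, the posterior after n observations with total T = Σxᵢ is Gamma(α+n, β+T).
Sum of observations T = 5.3 seconds; n = 10.
Posterior: Gamma(9.36+10, 2.03+5.3) = Gamma(19.36, 7.33).
Mode = (α−1)/β = 2.5048.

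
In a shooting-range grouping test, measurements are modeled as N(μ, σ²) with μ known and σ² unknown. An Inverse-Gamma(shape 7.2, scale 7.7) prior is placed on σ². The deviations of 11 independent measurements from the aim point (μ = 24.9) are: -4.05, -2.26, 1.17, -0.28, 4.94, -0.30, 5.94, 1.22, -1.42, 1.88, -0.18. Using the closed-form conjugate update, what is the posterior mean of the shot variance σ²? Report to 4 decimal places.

4.4960

With known mean μ and an Inverse-Gamma(α, β) prior on σ², the Normal likelihood is conjugate: posterior is Inv-Gamma(α + n/2, β + Σ(xᵢ−μ)²/2).
Σ(xᵢ−μ)² = (-4.05)² + (-2.26)² + (1.17)² + (-0.28)² + (4.94)² + (-0.30)² + (5.94)² + (1.22)² + (-1.42)² + (1.88)² + (-0.18)² = 89.8062.
Posterior: Inv-Gamma(7.2 + 11/2, 7.7 + 89.8062/2) = Inv-Gamma(12.70, 52.60310).
E[σ²|data] = β/(α−1) = 52.60310/11.70 = 4.4960.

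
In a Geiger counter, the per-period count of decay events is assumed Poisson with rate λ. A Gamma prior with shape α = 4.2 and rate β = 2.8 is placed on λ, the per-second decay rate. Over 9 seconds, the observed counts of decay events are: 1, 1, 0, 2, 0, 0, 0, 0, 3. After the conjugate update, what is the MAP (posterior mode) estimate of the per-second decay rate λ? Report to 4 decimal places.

0.8644

With a Gamma(shape α, rate β) prior, the Poisson likelihood is conjugate: the posterior is Gamma(α + ΣXᵢ, β + n).
Sum of counts S = 7 over n = 9 seconds.
Posterior: Gamma(α+S, β+n) = Gamma(4.2+7, 2.8+9) = Gamma(11.2, 11.8).
Mode of Gamma(α,β) for α≥1 is (α−1)/β = 10.2/11.8 = 0.8644.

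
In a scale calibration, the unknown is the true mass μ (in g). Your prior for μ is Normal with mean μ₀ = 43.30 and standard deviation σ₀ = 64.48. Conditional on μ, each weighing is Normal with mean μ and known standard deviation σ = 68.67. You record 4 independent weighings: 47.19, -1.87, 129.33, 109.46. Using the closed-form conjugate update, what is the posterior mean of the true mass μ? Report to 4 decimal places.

64.9023

For Normal data with known variance σ², a Normal(μ₀, σ₀²) prior on μ is conjugate. Posterior precision = 1/σ₀² + n/σ²; posterior mean is the precision-weighted average of μ₀ and x̄.
Σxᵢ = 47.19 + (-1.87) + 129.33 + 109.46 = 284.11, so n·x̄ = 284.11.
σ₀² = 64.48² = 4157.6704, σ² = 68.67² = 4715.5689; σ² + n·σ₀² = 4715.5689 + 4·4157.6704 = 21346.2505.
Posterior mean = (μ₀/σ₀² + n·x̄/σ²)/(1/σ₀² + n/σ²) = (σ²·μ₀ + σ₀²·n·x̄)/(σ² + n·σ₀²) = (4715.5689·43.30 + 4157.6704·284.11)/21346.2505 = 1385419.870714/21346.2505 = 64.9023.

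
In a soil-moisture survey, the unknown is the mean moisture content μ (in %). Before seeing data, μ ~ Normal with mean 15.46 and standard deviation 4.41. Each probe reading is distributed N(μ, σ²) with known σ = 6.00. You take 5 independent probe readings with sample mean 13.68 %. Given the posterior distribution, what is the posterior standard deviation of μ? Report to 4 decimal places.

2.2923

For Normal data with known variance σ², a Normal(μ₀, σ₀²) prior on μ is conjugate. Posterior precision = 1/σ₀² + n/σ²; posterior mean is the precision-weighted average of μ₀ and x̄.
σ₀² = 4.41² = 19.4481, σ² = 6.00² = 36; σ² + n·σ₀² = 36 + 5·19.4481 = 133.2405.
Posterior precision = 1/σ₀² + n/σ² = 1/19.4481 + 5/36 = (σ² + n·σ₀²)/(σ₀²σ²) = 133.2405/(19.4481·36); posterior variance σₙ² = σ₀²σ²/(σ² + n·σ₀²) = 19.4481·36/133.2405 = 5.254646.
Posterior SD = √σₙ² = √(19.4481·36/133.2405) = 2.2923.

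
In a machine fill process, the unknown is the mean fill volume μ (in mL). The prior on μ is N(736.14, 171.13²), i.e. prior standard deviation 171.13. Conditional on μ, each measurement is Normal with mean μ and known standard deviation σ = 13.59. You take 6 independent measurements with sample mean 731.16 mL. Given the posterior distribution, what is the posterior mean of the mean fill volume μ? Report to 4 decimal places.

731.1652

For Normal data with known variance σ², a Normal(μ₀, σ₀²) prior on μ is conjugate. Posterior precision = 1/σ₀² + n/σ²; posterior mean is the precision-weighted average of μ₀ and x̄.
n·x̄ = 6·731.16 = 4386.96.
σ₀² = 171.13² = 29285.4769, σ² = 13.59² = 184.6881; σ² + n·σ₀² = 184.6881 + 6·29285.4769 = 175897.5495.
Posterior mean = (μ₀/σ₀² + n·x̄/σ²)/(1/σ₀² + n/σ²) = (σ²·μ₀ + σ₀²·n·x̄)/(σ² + n·σ₀²) = (184.6881·736.14 + 29285.4769·4386.96)/175897.5495 = 128610172.039158/175897.5495 = 731.1652.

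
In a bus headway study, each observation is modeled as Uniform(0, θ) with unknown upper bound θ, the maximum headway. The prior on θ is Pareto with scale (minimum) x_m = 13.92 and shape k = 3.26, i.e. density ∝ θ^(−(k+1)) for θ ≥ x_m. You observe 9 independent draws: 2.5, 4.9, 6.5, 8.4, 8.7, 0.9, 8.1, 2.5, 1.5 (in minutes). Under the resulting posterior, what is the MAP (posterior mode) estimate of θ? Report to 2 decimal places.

A Pareto(scale x_m, shape k) prior on the upper bound θ of Uniform(0, θ) is conjugate: posterior is Pareto(max(x_m, max xᵢ), k + n).
Sample maximum = 8.7; prior scale x_m = 13.92 → posterior scale = max = 13.92.
Posterior shape = 3.26 + 9 = 12.26.
The Pareto density is decreasing on [x_m, ∞), so the mode is x_m = 13.92.

13.92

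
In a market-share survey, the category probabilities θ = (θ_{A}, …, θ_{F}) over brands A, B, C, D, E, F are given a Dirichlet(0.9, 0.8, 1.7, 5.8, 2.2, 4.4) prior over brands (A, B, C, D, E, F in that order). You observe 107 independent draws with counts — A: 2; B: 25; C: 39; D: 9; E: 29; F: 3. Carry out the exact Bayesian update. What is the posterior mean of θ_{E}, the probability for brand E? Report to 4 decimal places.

0.2541

The Dirichlet prior is conjugate to the Multinomial likelihood: each posterior αⱼ = prior αⱼ + observed count nⱼ.
Posterior concentration: (2.9, 25.8, 40.7, 14.8, 31.2, 7.4), total = 122.8.
E[θ_{E}|data] = α_{E}/Σα = 31.2/122.8 = 0.2541.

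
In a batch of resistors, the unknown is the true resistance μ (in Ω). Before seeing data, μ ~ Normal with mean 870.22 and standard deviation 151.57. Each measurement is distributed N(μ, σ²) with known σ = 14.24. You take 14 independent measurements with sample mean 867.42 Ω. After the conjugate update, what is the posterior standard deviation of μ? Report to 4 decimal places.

For Normal data with known variance σ², a Normal(μ₀, σ₀²) prior on μ is conjugate. Posterior precision = 1/σ₀² + n/σ²; posterior mean is the precision-weighted average of μ₀ and x̄.
σ₀² = 151.57² = 22973.4649, σ² = 14.24² = 202.7776; σ² + n·σ₀² = 202.7776 + 14·22973.4649 = 321831.2862.
Posterior precision = 1/σ₀² + n/σ² = 1/22973.4649 + 14/202.7776 = (σ² + n·σ₀²)/(σ₀²σ²) = 321831.2862/(22973.4649·202.7776); posterior variance σₙ² = σ₀²σ²/(σ² + n·σ₀²) = 22973.4649·202.7776/321831.2862 = 14.474988.
Posterior SD = √σₙ² = √(22973.4649·202.7776/321831.2862) = 3.8046.

3.8046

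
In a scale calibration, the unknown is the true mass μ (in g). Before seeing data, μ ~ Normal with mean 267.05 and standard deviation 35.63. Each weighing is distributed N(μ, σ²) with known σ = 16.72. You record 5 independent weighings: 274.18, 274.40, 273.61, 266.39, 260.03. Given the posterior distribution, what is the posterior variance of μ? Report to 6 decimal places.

53.553075

For Normal data with known variance σ², a Normal(μ₀, σ₀²) prior on μ is conjugate. Posterior precision = 1/σ₀² + n/σ²; posterior mean is the precision-weighted average of μ₀ and x̄.
σ₀² = 35.63² = 1269.4969, σ² = 16.72² = 279.5584; σ² + n·σ₀² = 279.5584 + 5·1269.4969 = 6627.0429.
Posterior precision = 1/σ₀² + n/σ² = 1/1269.4969 + 5/279.5584 = (σ² + n·σ₀²)/(σ₀²σ²) = 6627.0429/(1269.4969·279.5584); posterior variance σₙ² = σ₀²σ²/(σ² + n·σ₀²) = 1269.4969·279.5584/6627.0429 = 53.553075.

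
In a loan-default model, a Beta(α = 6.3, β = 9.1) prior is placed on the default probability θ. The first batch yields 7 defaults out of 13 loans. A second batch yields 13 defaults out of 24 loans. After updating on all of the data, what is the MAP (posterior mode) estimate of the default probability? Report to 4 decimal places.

0.5020

The Beta prior is conjugate to a Binomial/Bernoulli likelihood; the update adds successes to α and failures to β.
After batch 1: Beta(6.3+7, 9.1+6) = Beta(13.3, 15.1).
After batch 2: Beta(13.3+13, 15.1+11) = Beta(26.3, 26.1).
Mode of Beta(a,b) for a,b>1 is (a−1)/(a+b−2) = 25.3/50.4 = 0.5020.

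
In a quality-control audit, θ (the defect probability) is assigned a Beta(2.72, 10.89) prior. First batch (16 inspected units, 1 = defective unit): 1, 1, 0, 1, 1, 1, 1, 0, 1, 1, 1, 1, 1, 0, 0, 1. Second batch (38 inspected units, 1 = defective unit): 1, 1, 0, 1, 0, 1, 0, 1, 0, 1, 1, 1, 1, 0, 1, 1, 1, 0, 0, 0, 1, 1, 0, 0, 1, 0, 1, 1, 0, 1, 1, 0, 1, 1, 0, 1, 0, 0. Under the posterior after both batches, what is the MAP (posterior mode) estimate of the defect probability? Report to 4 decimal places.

0.5444

The Beta prior is conjugate to a Binomial/Bernoulli likelihood; the update adds successes to α and failures to β.
After batch 1: Beta(2.72+12, 10.89+4) = Beta(14.72, 14.89).
After batch 2: Beta(14.72+22, 14.89+16) = Beta(36.72, 30.89).
Mode of Beta(a,b) for a,b>1 is (a−1)/(a+b−2) = 35.72/65.61 = 0.5444.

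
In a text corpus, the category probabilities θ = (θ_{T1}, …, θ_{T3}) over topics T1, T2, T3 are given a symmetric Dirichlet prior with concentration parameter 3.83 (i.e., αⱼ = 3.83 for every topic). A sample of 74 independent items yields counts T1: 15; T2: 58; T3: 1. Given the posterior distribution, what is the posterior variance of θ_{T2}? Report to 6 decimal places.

0.002314

The Dirichlet prior is conjugate to the Multinomial likelihood: each posterior αⱼ = prior αⱼ + observed count nⱼ.
Posterior concentration: (18.83, 61.83, 4.83), total = 85.49.
Var[θ_j] = α_j(Σα−α_j)/((Σα)²(Σα+1)) = 61.83·23.66/(85.49²·86.49) = 0.002314.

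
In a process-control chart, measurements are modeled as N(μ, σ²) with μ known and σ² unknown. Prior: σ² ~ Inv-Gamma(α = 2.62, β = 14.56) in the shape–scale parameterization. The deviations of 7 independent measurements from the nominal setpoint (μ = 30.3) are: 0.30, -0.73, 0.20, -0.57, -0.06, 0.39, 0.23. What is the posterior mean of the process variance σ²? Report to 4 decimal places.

2.9606

With known mean μ and an Inverse-Gamma(α, β) prior on σ², the Normal likelihood is conjugate: posterior is Inv-Gamma(α + n/2, β + Σ(xᵢ−μ)²/2).
Σ(xᵢ−μ)² = (0.30)² + (-0.73)² + (0.20)² + (-0.57)² + (-0.06)² + (0.39)² + (0.23)² = 1.1964.
Posterior: Inv-Gamma(2.62 + 7/2, 14.56 + 1.1964/2) = Inv-Gamma(6.12, 15.15820).
E[σ²|data] = β/(α−1) = 15.15820/5.12 = 2.9606.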